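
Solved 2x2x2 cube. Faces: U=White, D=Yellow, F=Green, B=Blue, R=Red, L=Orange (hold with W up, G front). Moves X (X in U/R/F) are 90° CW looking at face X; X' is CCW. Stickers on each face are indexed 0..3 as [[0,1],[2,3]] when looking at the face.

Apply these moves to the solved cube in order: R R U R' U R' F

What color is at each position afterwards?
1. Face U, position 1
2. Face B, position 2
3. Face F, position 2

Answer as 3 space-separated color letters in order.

Answer: W R G

Derivation:
After move 1 (R): R=RRRR U=WGWG F=GYGY D=YBYB B=WBWB
After move 2 (R): R=RRRR U=WYWY F=GBGB D=YWYW B=GBGB
After move 3 (U): U=WWYY F=RRGB R=GBRR B=OOGB L=GBOO
After move 4 (R'): R=BRGR U=WGYO F=RWGY D=YRYB B=WOWB
After move 5 (U): U=YWOG F=BRGY R=WOGR B=GBWB L=RWOO
After move 6 (R'): R=ORWG U=YWOG F=BWGG D=YRYY B=BBRB
After move 7 (F): F=GBGW U=YWOW R=ORGG D=WOYY L=RYOR
Query 1: U[1] = W
Query 2: B[2] = R
Query 3: F[2] = G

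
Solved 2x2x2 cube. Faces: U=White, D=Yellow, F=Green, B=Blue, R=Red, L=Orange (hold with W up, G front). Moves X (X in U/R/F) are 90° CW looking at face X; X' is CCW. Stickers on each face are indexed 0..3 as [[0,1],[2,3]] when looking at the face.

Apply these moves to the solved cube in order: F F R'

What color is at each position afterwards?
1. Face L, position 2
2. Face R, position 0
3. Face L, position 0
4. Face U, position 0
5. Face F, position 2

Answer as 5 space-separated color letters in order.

After move 1 (F): F=GGGG U=WWOO R=WRWR D=RRYY L=OYOY
After move 2 (F): F=GGGG U=WWYY R=OROR D=WWYY L=OROR
After move 3 (R'): R=RROO U=WBYB F=GWGY D=WGYG B=YBWB
Query 1: L[2] = O
Query 2: R[0] = R
Query 3: L[0] = O
Query 4: U[0] = W
Query 5: F[2] = G

Answer: O R O W G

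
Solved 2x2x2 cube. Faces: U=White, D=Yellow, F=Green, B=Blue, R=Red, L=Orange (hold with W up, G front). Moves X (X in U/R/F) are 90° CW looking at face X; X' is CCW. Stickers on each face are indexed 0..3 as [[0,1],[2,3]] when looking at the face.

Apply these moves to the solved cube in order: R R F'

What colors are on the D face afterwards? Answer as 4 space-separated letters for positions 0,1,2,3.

After move 1 (R): R=RRRR U=WGWG F=GYGY D=YBYB B=WBWB
After move 2 (R): R=RRRR U=WYWY F=GBGB D=YWYW B=GBGB
After move 3 (F'): F=BBGG U=WYRR R=WRYR D=OOYW L=OYOW
Query: D face = OOYW

Answer: O O Y W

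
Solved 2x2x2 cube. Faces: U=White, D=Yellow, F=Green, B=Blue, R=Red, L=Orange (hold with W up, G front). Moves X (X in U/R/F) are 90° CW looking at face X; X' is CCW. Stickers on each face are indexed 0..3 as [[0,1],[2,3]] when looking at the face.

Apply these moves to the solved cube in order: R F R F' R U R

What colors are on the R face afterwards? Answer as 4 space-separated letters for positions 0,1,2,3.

Answer: R R W B

Derivation:
After move 1 (R): R=RRRR U=WGWG F=GYGY D=YBYB B=WBWB
After move 2 (F): F=GGYY U=WGOO R=WRGR D=RRYB L=OYOB
After move 3 (R): R=GWRR U=WGOY F=GRYB D=RWYW B=OBGB
After move 4 (F'): F=RBGY U=WGGR R=WWRR D=YBYW L=OYOO
After move 5 (R): R=RWRW U=WBGY F=RBGW D=YGYO B=RBGB
After move 6 (U): U=GWYB F=RWGW R=RBRW B=OYGB L=RBOO
After move 7 (R): R=RRWB U=GWYW F=RGGO D=YGYO B=BYWB
Query: R face = RRWB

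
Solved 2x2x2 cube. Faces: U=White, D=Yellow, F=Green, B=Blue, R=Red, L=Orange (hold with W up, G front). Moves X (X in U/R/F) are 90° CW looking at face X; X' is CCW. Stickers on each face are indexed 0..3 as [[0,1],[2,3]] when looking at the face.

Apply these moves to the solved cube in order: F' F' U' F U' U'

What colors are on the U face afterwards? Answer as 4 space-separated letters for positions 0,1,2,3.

After move 1 (F'): F=GGGG U=WWRR R=YRYR D=OOYY L=OWOW
After move 2 (F'): F=GGGG U=WWYY R=OROR D=WWYY L=OROR
After move 3 (U'): U=WYWY F=ORGG R=GGOR B=ORBB L=BBOR
After move 4 (F): F=GOGR U=WYRB R=WGYR D=OGYY L=BWOW
After move 5 (U'): U=YBWR F=BWGR R=GOYR B=WGBB L=OROW
After move 6 (U'): U=BRYW F=ORGR R=BWYR B=GOBB L=WGOW
Query: U face = BRYW

Answer: B R Y W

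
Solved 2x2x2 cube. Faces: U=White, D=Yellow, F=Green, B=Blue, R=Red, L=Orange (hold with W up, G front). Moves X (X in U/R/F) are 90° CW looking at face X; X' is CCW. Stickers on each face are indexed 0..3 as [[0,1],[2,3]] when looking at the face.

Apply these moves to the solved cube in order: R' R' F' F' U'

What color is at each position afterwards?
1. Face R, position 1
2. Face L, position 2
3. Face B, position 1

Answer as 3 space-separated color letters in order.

After move 1 (R'): R=RRRR U=WBWB F=GWGW D=YGYG B=YBYB
After move 2 (R'): R=RRRR U=WYWY F=GBGB D=YWYW B=GBGB
After move 3 (F'): F=BBGG U=WYRR R=WRYR D=OOYW L=OYOW
After move 4 (F'): F=BGBG U=WYWY R=OROR D=YWYW L=OROR
After move 5 (U'): U=YYWW F=ORBG R=BGOR B=ORGB L=GBOR
Query 1: R[1] = G
Query 2: L[2] = O
Query 3: B[1] = R

Answer: G O R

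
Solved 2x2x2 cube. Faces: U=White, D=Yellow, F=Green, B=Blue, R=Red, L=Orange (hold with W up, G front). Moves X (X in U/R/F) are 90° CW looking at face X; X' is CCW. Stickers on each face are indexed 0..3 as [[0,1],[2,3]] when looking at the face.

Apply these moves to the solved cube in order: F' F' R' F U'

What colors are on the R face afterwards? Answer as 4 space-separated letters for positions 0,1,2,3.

After move 1 (F'): F=GGGG U=WWRR R=YRYR D=OOYY L=OWOW
After move 2 (F'): F=GGGG U=WWYY R=OROR D=WWYY L=OROR
After move 3 (R'): R=RROO U=WBYB F=GWGY D=WGYG B=YBWB
After move 4 (F): F=GGYW U=WBRR R=YRBO D=ORYG L=OWOG
After move 5 (U'): U=BRWR F=OWYW R=GGBO B=YRWB L=YBOG
Query: R face = GGBO

Answer: G G B O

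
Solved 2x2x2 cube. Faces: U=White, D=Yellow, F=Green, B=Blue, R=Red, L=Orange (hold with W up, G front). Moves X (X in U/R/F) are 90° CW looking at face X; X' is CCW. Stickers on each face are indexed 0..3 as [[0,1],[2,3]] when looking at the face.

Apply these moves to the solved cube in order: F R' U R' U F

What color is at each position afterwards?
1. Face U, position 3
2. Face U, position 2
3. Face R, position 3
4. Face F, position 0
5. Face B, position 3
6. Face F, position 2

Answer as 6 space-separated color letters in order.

After move 1 (F): F=GGGG U=WWOO R=WRWR D=RRYY L=OYOY
After move 2 (R'): R=RRWW U=WBOB F=GWGO D=RGYG B=YBRB
After move 3 (U): U=OWBB F=RRGO R=YBWW B=OYRB L=GWOY
After move 4 (R'): R=BWYW U=ORBO F=RWGB D=RRYO B=GYGB
After move 5 (U): U=BOOR F=BWGB R=GYYW B=GWGB L=RWOY
After move 6 (F): F=GBBW U=BOYW R=OYRW D=YGYO L=RROR
Query 1: U[3] = W
Query 2: U[2] = Y
Query 3: R[3] = W
Query 4: F[0] = G
Query 5: B[3] = B
Query 6: F[2] = B

Answer: W Y W G B B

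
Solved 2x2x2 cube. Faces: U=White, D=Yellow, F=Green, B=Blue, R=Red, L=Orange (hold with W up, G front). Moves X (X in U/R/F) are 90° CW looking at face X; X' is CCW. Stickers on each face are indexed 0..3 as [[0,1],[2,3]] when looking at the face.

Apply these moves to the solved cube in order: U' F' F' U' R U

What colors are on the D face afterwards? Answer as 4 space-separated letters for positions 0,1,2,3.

After move 1 (U'): U=WWWW F=OOGG R=GGRR B=RRBB L=BBOO
After move 2 (F'): F=OGOG U=WWGR R=YGYR D=BOYY L=BWOW
After move 3 (F'): F=GGOO U=WWYY R=OGBR D=WWYY L=BROG
After move 4 (U'): U=WYWY F=BROO R=GGBR B=OGBB L=RROG
After move 5 (R): R=BGRG U=WRWO F=BWOY D=WBYO B=YGYB
After move 6 (U): U=WWOR F=BGOY R=YGRG B=RRYB L=BWOG
Query: D face = WBYO

Answer: W B Y O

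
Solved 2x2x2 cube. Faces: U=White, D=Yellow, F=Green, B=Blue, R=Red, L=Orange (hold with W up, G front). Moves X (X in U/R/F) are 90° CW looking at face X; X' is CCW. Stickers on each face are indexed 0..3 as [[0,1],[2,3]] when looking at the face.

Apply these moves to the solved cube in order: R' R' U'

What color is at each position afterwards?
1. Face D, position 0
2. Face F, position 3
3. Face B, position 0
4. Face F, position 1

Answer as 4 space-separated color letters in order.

Answer: Y B R O

Derivation:
After move 1 (R'): R=RRRR U=WBWB F=GWGW D=YGYG B=YBYB
After move 2 (R'): R=RRRR U=WYWY F=GBGB D=YWYW B=GBGB
After move 3 (U'): U=YYWW F=OOGB R=GBRR B=RRGB L=GBOO
Query 1: D[0] = Y
Query 2: F[3] = B
Query 3: B[0] = R
Query 4: F[1] = O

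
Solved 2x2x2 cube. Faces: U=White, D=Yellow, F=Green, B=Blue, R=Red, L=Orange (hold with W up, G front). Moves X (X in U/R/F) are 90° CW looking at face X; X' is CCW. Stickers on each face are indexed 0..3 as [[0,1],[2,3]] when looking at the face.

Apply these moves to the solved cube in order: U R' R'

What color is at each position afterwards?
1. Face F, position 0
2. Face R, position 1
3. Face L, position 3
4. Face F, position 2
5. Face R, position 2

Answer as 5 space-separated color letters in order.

After move 1 (U): U=WWWW F=RRGG R=BBRR B=OOBB L=GGOO
After move 2 (R'): R=BRBR U=WBWO F=RWGW D=YRYG B=YOYB
After move 3 (R'): R=RRBB U=WYWY F=RBGO D=YWYW B=GORB
Query 1: F[0] = R
Query 2: R[1] = R
Query 3: L[3] = O
Query 4: F[2] = G
Query 5: R[2] = B

Answer: R R O G B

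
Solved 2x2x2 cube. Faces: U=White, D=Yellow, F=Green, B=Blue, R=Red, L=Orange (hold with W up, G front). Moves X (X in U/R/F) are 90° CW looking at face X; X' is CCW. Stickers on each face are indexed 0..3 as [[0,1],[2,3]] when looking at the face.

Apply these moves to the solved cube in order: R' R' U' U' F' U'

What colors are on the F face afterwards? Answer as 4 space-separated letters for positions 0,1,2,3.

After move 1 (R'): R=RRRR U=WBWB F=GWGW D=YGYG B=YBYB
After move 2 (R'): R=RRRR U=WYWY F=GBGB D=YWYW B=GBGB
After move 3 (U'): U=YYWW F=OOGB R=GBRR B=RRGB L=GBOO
After move 4 (U'): U=YWYW F=GBGB R=OORR B=GBGB L=RROO
After move 5 (F'): F=BBGG U=YWOR R=WOYR D=ROYW L=RWOY
After move 6 (U'): U=WRYO F=RWGG R=BBYR B=WOGB L=GBOY
Query: F face = RWGG

Answer: R W G G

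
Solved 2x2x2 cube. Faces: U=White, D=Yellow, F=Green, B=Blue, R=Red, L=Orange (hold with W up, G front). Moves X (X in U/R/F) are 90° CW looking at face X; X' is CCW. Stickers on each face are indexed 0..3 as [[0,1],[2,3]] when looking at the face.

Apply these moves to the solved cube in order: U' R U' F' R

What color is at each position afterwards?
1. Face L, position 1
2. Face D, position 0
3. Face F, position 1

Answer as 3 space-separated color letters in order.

Answer: W R O

Derivation:
After move 1 (U'): U=WWWW F=OOGG R=GGRR B=RRBB L=BBOO
After move 2 (R): R=RGRG U=WOWG F=OYGY D=YBYR B=WRWB
After move 3 (U'): U=OGWW F=BBGY R=OYRG B=RGWB L=WROO
After move 4 (F'): F=BYBG U=OGOR R=BYYG D=ROYR L=WWOW
After move 5 (R): R=YBGY U=OYOG F=BOBR D=RWYR B=RGGB
Query 1: L[1] = W
Query 2: D[0] = R
Query 3: F[1] = O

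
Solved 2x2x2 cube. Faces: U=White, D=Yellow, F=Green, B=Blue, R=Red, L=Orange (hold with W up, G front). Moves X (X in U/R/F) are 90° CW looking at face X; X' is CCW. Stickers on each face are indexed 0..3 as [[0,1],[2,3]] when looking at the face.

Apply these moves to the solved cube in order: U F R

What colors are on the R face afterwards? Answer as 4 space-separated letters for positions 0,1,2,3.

After move 1 (U): U=WWWW F=RRGG R=BBRR B=OOBB L=GGOO
After move 2 (F): F=GRGR U=WWOG R=WBWR D=RBYY L=GYOY
After move 3 (R): R=WWRB U=WROR F=GBGY D=RBYO B=GOWB
Query: R face = WWRB

Answer: W W R B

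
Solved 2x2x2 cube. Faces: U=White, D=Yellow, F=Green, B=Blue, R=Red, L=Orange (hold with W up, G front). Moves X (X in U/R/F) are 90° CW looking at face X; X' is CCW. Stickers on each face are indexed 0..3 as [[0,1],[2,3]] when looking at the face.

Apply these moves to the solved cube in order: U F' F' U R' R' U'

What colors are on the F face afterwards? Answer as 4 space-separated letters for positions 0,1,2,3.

Answer: G G R G

Derivation:
After move 1 (U): U=WWWW F=RRGG R=BBRR B=OOBB L=GGOO
After move 2 (F'): F=RGRG U=WWBR R=YBYR D=GOYY L=GWOW
After move 3 (F'): F=GGRR U=WWYY R=OBGR D=WWYY L=GROB
After move 4 (U): U=YWYW F=OBRR R=OOGR B=GRBB L=GGOB
After move 5 (R'): R=OROG U=YBYG F=OWRW D=WBYR B=YRWB
After move 6 (R'): R=RGOO U=YWYY F=OBRG D=WWYW B=RRBB
After move 7 (U'): U=WYYY F=GGRG R=OBOO B=RGBB L=RROB
Query: F face = GGRG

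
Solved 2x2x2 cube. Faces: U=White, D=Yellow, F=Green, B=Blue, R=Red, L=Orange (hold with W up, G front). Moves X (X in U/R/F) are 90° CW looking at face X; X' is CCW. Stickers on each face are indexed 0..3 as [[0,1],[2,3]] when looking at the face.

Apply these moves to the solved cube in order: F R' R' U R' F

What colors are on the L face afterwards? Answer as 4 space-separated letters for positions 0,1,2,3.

Answer: G R O W

Derivation:
After move 1 (F): F=GGGG U=WWOO R=WRWR D=RRYY L=OYOY
After move 2 (R'): R=RRWW U=WBOB F=GWGO D=RGYG B=YBRB
After move 3 (R'): R=RWRW U=WROY F=GBGB D=RWYO B=GBGB
After move 4 (U): U=OWYR F=RWGB R=GBRW B=OYGB L=GBOY
After move 5 (R'): R=BWGR U=OGYO F=RWGR D=RWYB B=OYWB
After move 6 (F): F=GRRW U=OGYB R=YWOR D=GBYB L=GROW
Query: L face = GROW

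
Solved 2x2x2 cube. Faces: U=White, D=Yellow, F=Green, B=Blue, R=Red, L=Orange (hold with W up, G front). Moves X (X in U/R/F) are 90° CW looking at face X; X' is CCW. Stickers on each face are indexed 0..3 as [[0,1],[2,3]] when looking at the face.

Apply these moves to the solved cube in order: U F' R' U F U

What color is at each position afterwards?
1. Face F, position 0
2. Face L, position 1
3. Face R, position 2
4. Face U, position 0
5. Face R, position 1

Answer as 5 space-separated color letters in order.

After move 1 (U): U=WWWW F=RRGG R=BBRR B=OOBB L=GGOO
After move 2 (F'): F=RGRG U=WWBR R=YBYR D=GOYY L=GWOW
After move 3 (R'): R=BRYY U=WBBO F=RWRR D=GGYG B=YOOB
After move 4 (U): U=BWOB F=BRRR R=YOYY B=GWOB L=RWOW
After move 5 (F): F=RBRR U=BWWW R=OOBY D=YYYG L=RGOG
After move 6 (U): U=WBWW F=OORR R=GWBY B=RGOB L=RBOG
Query 1: F[0] = O
Query 2: L[1] = B
Query 3: R[2] = B
Query 4: U[0] = W
Query 5: R[1] = W

Answer: O B B W W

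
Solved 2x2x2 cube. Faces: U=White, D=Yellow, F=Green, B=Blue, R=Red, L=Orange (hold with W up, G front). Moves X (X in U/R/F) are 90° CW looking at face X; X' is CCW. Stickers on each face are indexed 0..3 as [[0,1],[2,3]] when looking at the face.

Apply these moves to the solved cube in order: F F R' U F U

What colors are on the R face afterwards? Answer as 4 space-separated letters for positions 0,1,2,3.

After move 1 (F): F=GGGG U=WWOO R=WRWR D=RRYY L=OYOY
After move 2 (F): F=GGGG U=WWYY R=OROR D=WWYY L=OROR
After move 3 (R'): R=RROO U=WBYB F=GWGY D=WGYG B=YBWB
After move 4 (U): U=YWBB F=RRGY R=YBOO B=ORWB L=GWOR
After move 5 (F): F=GRYR U=YWRW R=BBBO D=OYYG L=GWOG
After move 6 (U): U=RYWW F=BBYR R=ORBO B=GWWB L=GROG
Query: R face = ORBO

Answer: O R B O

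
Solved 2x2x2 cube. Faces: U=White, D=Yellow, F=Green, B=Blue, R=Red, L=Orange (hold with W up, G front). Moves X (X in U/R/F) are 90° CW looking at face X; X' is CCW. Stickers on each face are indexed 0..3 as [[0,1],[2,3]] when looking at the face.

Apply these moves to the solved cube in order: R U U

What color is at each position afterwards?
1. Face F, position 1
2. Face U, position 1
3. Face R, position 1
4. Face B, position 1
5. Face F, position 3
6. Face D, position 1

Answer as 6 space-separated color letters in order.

After move 1 (R): R=RRRR U=WGWG F=GYGY D=YBYB B=WBWB
After move 2 (U): U=WWGG F=RRGY R=WBRR B=OOWB L=GYOO
After move 3 (U): U=GWGW F=WBGY R=OORR B=GYWB L=RROO
Query 1: F[1] = B
Query 2: U[1] = W
Query 3: R[1] = O
Query 4: B[1] = Y
Query 5: F[3] = Y
Query 6: D[1] = B

Answer: B W O Y Y B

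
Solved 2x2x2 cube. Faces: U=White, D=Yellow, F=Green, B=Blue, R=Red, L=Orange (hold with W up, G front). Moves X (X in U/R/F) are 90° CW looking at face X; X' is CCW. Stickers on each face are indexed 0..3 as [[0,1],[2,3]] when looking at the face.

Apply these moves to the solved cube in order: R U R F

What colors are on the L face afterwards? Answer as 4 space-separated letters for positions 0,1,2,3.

After move 1 (R): R=RRRR U=WGWG F=GYGY D=YBYB B=WBWB
After move 2 (U): U=WWGG F=RRGY R=WBRR B=OOWB L=GYOO
After move 3 (R): R=RWRB U=WRGY F=RBGB D=YWYO B=GOWB
After move 4 (F): F=GRBB U=WROY R=GWYB D=RRYO L=GYOW
Query: L face = GYOW

Answer: G Y O W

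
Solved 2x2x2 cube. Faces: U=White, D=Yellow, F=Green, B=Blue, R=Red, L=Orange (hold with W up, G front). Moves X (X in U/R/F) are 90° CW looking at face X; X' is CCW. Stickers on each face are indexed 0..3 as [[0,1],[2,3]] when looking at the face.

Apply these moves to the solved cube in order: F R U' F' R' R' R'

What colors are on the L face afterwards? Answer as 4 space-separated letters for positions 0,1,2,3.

Answer: O O O W

Derivation:
After move 1 (F): F=GGGG U=WWOO R=WRWR D=RRYY L=OYOY
After move 2 (R): R=WWRR U=WGOG F=GRGY D=RBYB B=OBWB
After move 3 (U'): U=GGWO F=OYGY R=GRRR B=WWWB L=OBOY
After move 4 (F'): F=YYOG U=GGGR R=BRRR D=BYYB L=OOOW
After move 5 (R'): R=RRBR U=GWGW F=YGOR D=BYYG B=BWYB
After move 6 (R'): R=RRRB U=GYGB F=YWOW D=BGYR B=GWYB
After move 7 (R'): R=RBRR U=GYGG F=YYOB D=BWYW B=RWGB
Query: L face = OOOW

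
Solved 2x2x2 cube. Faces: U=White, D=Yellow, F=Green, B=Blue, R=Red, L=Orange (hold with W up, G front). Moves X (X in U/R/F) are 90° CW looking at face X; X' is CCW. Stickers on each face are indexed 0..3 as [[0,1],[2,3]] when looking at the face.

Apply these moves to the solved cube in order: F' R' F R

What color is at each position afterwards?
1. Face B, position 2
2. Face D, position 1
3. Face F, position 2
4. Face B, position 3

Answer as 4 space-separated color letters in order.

After move 1 (F'): F=GGGG U=WWRR R=YRYR D=OOYY L=OWOW
After move 2 (R'): R=RRYY U=WBRB F=GWGR D=OGYG B=YBOB
After move 3 (F): F=GGRW U=WBWW R=RRBY D=YRYG L=OOOG
After move 4 (R): R=BRYR U=WGWW F=GRRG D=YOYY B=WBBB
Query 1: B[2] = B
Query 2: D[1] = O
Query 3: F[2] = R
Query 4: B[3] = B

Answer: B O R B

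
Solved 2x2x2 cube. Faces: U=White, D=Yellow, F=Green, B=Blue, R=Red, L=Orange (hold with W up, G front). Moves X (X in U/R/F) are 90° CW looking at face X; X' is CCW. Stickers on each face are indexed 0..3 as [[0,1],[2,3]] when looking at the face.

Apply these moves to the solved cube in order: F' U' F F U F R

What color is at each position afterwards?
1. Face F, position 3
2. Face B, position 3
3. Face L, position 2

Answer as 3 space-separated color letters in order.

After move 1 (F'): F=GGGG U=WWRR R=YRYR D=OOYY L=OWOW
After move 2 (U'): U=WRWR F=OWGG R=GGYR B=YRBB L=BBOW
After move 3 (F): F=GOGW U=WRWB R=WGRR D=YGYY L=BOOO
After move 4 (F): F=GGWO U=WROO R=WGBR D=RWYY L=BYOG
After move 5 (U): U=OWOR F=WGWO R=YRBR B=BYBB L=GGOG
After move 6 (F): F=WWOG U=OWGG R=ORRR D=BYYY L=GROW
After move 7 (R): R=RORR U=OWGG F=WYOY D=BBYB B=GYWB
Query 1: F[3] = Y
Query 2: B[3] = B
Query 3: L[2] = O

Answer: Y B O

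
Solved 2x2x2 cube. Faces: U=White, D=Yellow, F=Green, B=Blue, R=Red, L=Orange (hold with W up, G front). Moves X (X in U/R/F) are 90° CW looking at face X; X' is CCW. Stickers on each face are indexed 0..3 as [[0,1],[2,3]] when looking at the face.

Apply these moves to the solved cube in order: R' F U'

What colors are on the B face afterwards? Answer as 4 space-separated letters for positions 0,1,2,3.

After move 1 (R'): R=RRRR U=WBWB F=GWGW D=YGYG B=YBYB
After move 2 (F): F=GGWW U=WBOO R=WRBR D=RRYG L=OYOG
After move 3 (U'): U=BOWO F=OYWW R=GGBR B=WRYB L=YBOG
Query: B face = WRYB

Answer: W R Y B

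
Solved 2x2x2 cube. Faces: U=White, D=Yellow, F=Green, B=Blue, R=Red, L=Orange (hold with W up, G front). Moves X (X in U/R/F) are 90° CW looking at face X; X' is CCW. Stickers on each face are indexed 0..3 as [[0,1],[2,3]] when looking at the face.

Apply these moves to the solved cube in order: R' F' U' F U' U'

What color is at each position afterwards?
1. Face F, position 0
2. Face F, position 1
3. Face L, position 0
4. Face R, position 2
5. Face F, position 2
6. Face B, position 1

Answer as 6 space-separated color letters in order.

Answer: G R W R G O

Derivation:
After move 1 (R'): R=RRRR U=WBWB F=GWGW D=YGYG B=YBYB
After move 2 (F'): F=WWGG U=WBRR R=GRYR D=OOYG L=OBOW
After move 3 (U'): U=BRWR F=OBGG R=WWYR B=GRYB L=YBOW
After move 4 (F): F=GOGB U=BRWB R=WWRR D=YWYG L=YOOO
After move 5 (U'): U=RBBW F=YOGB R=GORR B=WWYB L=GROO
After move 6 (U'): U=BWRB F=GRGB R=YORR B=GOYB L=WWOO
Query 1: F[0] = G
Query 2: F[1] = R
Query 3: L[0] = W
Query 4: R[2] = R
Query 5: F[2] = G
Query 6: B[1] = O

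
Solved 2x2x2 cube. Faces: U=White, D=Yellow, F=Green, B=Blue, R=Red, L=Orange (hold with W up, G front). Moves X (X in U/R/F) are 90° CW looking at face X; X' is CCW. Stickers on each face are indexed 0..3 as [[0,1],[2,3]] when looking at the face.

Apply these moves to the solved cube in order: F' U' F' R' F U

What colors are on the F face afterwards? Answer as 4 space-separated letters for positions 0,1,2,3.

Answer: G R Y R

Derivation:
After move 1 (F'): F=GGGG U=WWRR R=YRYR D=OOYY L=OWOW
After move 2 (U'): U=WRWR F=OWGG R=GGYR B=YRBB L=BBOW
After move 3 (F'): F=WGOG U=WRGY R=OGOR D=BWYY L=BROW
After move 4 (R'): R=GROO U=WBGY F=WROY D=BGYG B=YRWB
After move 5 (F): F=OWYR U=WBWR R=GRYO D=OGYG L=BBOG
After move 6 (U): U=WWRB F=GRYR R=YRYO B=BBWB L=OWOG
Query: F face = GRYR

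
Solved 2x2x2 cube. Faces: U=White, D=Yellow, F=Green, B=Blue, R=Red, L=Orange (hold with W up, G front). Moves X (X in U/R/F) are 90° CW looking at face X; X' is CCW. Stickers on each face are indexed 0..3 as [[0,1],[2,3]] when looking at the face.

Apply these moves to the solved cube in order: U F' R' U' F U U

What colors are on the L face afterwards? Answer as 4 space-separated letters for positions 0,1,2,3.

Answer: W W O G

Derivation:
After move 1 (U): U=WWWW F=RRGG R=BBRR B=OOBB L=GGOO
After move 2 (F'): F=RGRG U=WWBR R=YBYR D=GOYY L=GWOW
After move 3 (R'): R=BRYY U=WBBO F=RWRR D=GGYG B=YOOB
After move 4 (U'): U=BOWB F=GWRR R=RWYY B=BROB L=YOOW
After move 5 (F): F=RGRW U=BOWO R=WWBY D=YRYG L=YGOG
After move 6 (U): U=WBOO F=WWRW R=BRBY B=YGOB L=RGOG
After move 7 (U): U=OWOB F=BRRW R=YGBY B=RGOB L=WWOG
Query: L face = WWOG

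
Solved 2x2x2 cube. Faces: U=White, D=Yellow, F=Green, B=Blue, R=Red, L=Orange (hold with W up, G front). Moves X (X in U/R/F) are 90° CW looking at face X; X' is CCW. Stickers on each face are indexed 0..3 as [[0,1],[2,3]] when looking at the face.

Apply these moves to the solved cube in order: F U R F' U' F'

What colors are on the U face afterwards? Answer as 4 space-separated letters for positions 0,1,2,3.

Answer: R R R R

Derivation:
After move 1 (F): F=GGGG U=WWOO R=WRWR D=RRYY L=OYOY
After move 2 (U): U=OWOW F=WRGG R=BBWR B=OYBB L=GGOY
After move 3 (R): R=WBRB U=OROG F=WRGY D=RBYO B=WYWB
After move 4 (F'): F=RYWG U=ORWR R=BBRB D=GYYO L=GGOO
After move 5 (U'): U=RROW F=GGWG R=RYRB B=BBWB L=WYOO
After move 6 (F'): F=GGGW U=RRRR R=YYGB D=YOYO L=WWOO
Query: U face = RRRR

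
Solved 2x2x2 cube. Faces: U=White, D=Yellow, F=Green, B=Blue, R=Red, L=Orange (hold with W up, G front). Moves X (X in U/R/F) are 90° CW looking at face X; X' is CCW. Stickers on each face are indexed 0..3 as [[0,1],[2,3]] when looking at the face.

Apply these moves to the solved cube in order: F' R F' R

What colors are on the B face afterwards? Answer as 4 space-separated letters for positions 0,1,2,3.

After move 1 (F'): F=GGGG U=WWRR R=YRYR D=OOYY L=OWOW
After move 2 (R): R=YYRR U=WGRG F=GOGY D=OBYB B=RBWB
After move 3 (F'): F=OYGG U=WGYR R=BYOR D=WWYB L=OGOR
After move 4 (R): R=OBRY U=WYYG F=OWGB D=WWYR B=RBGB
Query: B face = RBGB

Answer: R B G B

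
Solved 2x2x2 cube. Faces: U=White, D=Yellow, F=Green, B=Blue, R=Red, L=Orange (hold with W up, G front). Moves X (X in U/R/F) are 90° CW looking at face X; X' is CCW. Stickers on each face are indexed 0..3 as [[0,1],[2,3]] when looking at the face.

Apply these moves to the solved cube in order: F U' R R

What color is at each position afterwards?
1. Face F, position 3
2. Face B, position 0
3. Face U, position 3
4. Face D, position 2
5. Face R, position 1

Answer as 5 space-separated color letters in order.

After move 1 (F): F=GGGG U=WWOO R=WRWR D=RRYY L=OYOY
After move 2 (U'): U=WOWO F=OYGG R=GGWR B=WRBB L=BBOY
After move 3 (R): R=WGRG U=WYWG F=ORGY D=RBYW B=OROB
After move 4 (R): R=RWGG U=WRWY F=OBGW D=ROYO B=GRYB
Query 1: F[3] = W
Query 2: B[0] = G
Query 3: U[3] = Y
Query 4: D[2] = Y
Query 5: R[1] = W

Answer: W G Y Y W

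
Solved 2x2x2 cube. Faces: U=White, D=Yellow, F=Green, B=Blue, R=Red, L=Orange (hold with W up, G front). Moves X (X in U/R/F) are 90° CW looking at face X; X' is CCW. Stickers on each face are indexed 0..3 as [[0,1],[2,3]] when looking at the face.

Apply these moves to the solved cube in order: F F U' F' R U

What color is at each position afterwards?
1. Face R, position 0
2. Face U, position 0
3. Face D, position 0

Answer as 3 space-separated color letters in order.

Answer: O G B

Derivation:
After move 1 (F): F=GGGG U=WWOO R=WRWR D=RRYY L=OYOY
After move 2 (F): F=GGGG U=WWYY R=OROR D=WWYY L=OROR
After move 3 (U'): U=WYWY F=ORGG R=GGOR B=ORBB L=BBOR
After move 4 (F'): F=RGOG U=WYGO R=WGWR D=BRYY L=BYOW
After move 5 (R): R=WWRG U=WGGG F=RROY D=BBYO B=ORYB
After move 6 (U): U=GWGG F=WWOY R=ORRG B=BYYB L=RROW
Query 1: R[0] = O
Query 2: U[0] = G
Query 3: D[0] = B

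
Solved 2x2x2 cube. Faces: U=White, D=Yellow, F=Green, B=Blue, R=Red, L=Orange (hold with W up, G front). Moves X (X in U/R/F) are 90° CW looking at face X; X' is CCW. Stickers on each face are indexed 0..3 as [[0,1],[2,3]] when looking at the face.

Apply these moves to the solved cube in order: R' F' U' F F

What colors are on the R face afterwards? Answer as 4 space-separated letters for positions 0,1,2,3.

After move 1 (R'): R=RRRR U=WBWB F=GWGW D=YGYG B=YBYB
After move 2 (F'): F=WWGG U=WBRR R=GRYR D=OOYG L=OBOW
After move 3 (U'): U=BRWR F=OBGG R=WWYR B=GRYB L=YBOW
After move 4 (F): F=GOGB U=BRWB R=WWRR D=YWYG L=YOOO
After move 5 (F): F=GGBO U=BROO R=WWBR D=RWYG L=YYOW
Query: R face = WWBR

Answer: W W B R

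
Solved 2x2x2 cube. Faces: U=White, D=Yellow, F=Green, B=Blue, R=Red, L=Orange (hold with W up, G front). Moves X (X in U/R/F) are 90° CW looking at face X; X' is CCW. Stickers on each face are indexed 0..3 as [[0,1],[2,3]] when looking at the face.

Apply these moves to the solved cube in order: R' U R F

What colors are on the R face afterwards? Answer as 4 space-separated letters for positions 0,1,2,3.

Answer: B Y W B

Derivation:
After move 1 (R'): R=RRRR U=WBWB F=GWGW D=YGYG B=YBYB
After move 2 (U): U=WWBB F=RRGW R=YBRR B=OOYB L=GWOO
After move 3 (R): R=RYRB U=WRBW F=RGGG D=YYYO B=BOWB
After move 4 (F): F=GRGG U=WROW R=BYWB D=RRYO L=GYOY
Query: R face = BYWB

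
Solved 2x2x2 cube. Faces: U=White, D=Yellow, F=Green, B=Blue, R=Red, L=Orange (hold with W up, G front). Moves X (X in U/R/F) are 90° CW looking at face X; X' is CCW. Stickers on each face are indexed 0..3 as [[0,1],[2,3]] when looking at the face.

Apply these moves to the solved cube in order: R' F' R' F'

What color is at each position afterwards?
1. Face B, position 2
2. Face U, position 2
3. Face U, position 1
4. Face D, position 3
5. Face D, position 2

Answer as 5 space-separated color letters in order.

Answer: O R Y G Y

Derivation:
After move 1 (R'): R=RRRR U=WBWB F=GWGW D=YGYG B=YBYB
After move 2 (F'): F=WWGG U=WBRR R=GRYR D=OOYG L=OBOW
After move 3 (R'): R=RRGY U=WYRY F=WBGR D=OWYG B=GBOB
After move 4 (F'): F=BRWG U=WYRG R=WROY D=BWYG L=OYOR
Query 1: B[2] = O
Query 2: U[2] = R
Query 3: U[1] = Y
Query 4: D[3] = G
Query 5: D[2] = Y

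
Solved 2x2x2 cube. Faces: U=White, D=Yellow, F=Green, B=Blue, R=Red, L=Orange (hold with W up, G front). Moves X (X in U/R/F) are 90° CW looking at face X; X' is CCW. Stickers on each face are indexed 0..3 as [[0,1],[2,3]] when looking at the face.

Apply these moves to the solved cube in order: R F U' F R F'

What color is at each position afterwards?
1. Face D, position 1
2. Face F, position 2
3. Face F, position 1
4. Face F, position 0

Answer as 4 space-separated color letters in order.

Answer: R Y B G

Derivation:
After move 1 (R): R=RRRR U=WGWG F=GYGY D=YBYB B=WBWB
After move 2 (F): F=GGYY U=WGOO R=WRGR D=RRYB L=OYOB
After move 3 (U'): U=GOWO F=OYYY R=GGGR B=WRWB L=WBOB
After move 4 (F): F=YOYY U=GOBB R=WGOR D=GGYB L=WROR
After move 5 (R): R=OWRG U=GOBY F=YGYB D=GWYW B=BROB
After move 6 (F'): F=GBYY U=GOOR R=WWGG D=RRYW L=WYOB
Query 1: D[1] = R
Query 2: F[2] = Y
Query 3: F[1] = B
Query 4: F[0] = G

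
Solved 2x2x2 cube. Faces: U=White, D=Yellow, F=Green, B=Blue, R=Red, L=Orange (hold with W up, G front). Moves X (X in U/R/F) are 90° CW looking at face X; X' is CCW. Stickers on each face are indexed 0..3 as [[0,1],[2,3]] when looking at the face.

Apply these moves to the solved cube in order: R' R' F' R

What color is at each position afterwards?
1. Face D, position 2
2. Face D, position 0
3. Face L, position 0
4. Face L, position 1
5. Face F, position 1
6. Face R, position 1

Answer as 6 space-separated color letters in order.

After move 1 (R'): R=RRRR U=WBWB F=GWGW D=YGYG B=YBYB
After move 2 (R'): R=RRRR U=WYWY F=GBGB D=YWYW B=GBGB
After move 3 (F'): F=BBGG U=WYRR R=WRYR D=OOYW L=OYOW
After move 4 (R): R=YWRR U=WBRG F=BOGW D=OGYG B=RBYB
Query 1: D[2] = Y
Query 2: D[0] = O
Query 3: L[0] = O
Query 4: L[1] = Y
Query 5: F[1] = O
Query 6: R[1] = W

Answer: Y O O Y O W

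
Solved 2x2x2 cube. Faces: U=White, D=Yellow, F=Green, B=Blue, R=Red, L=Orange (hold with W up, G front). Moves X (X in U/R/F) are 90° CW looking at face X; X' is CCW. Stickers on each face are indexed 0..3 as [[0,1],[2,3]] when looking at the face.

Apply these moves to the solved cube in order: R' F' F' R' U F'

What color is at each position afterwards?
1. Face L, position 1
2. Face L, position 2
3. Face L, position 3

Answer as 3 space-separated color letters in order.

Answer: Y O Y

Derivation:
After move 1 (R'): R=RRRR U=WBWB F=GWGW D=YGYG B=YBYB
After move 2 (F'): F=WWGG U=WBRR R=GRYR D=OOYG L=OBOW
After move 3 (F'): F=WGWG U=WBGY R=OROR D=BWYG L=OROR
After move 4 (R'): R=RROO U=WYGY F=WBWY D=BGYG B=GBWB
After move 5 (U): U=GWYY F=RRWY R=GBOO B=ORWB L=WBOR
After move 6 (F'): F=RYRW U=GWGO R=GBBO D=BRYG L=WYOY
Query 1: L[1] = Y
Query 2: L[2] = O
Query 3: L[3] = Y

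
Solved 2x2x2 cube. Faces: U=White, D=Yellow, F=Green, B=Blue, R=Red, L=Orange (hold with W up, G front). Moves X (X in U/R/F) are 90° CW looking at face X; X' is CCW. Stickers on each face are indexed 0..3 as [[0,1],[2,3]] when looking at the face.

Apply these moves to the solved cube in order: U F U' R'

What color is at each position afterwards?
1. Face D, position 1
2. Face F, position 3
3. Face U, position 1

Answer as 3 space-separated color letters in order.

Answer: Y O B

Derivation:
After move 1 (U): U=WWWW F=RRGG R=BBRR B=OOBB L=GGOO
After move 2 (F): F=GRGR U=WWOG R=WBWR D=RBYY L=GYOY
After move 3 (U'): U=WGWO F=GYGR R=GRWR B=WBBB L=OOOY
After move 4 (R'): R=RRGW U=WBWW F=GGGO D=RYYR B=YBBB
Query 1: D[1] = Y
Query 2: F[3] = O
Query 3: U[1] = B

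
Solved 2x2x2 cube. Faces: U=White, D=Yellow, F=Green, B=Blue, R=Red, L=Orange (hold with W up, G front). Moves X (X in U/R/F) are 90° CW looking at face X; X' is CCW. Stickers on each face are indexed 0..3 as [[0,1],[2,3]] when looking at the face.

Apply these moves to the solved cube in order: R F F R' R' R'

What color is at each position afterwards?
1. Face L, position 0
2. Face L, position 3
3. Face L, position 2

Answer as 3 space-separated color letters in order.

After move 1 (R): R=RRRR U=WGWG F=GYGY D=YBYB B=WBWB
After move 2 (F): F=GGYY U=WGOO R=WRGR D=RRYB L=OYOB
After move 3 (F): F=YGYG U=WGBY R=OROR D=GWYB L=OROR
After move 4 (R'): R=RROO U=WWBW F=YGYY D=GGYG B=BBWB
After move 5 (R'): R=RORO U=WWBB F=YWYW D=GGYY B=GBGB
After move 6 (R'): R=OORR U=WGBG F=YWYB D=GWYW B=YBGB
Query 1: L[0] = O
Query 2: L[3] = R
Query 3: L[2] = O

Answer: O R O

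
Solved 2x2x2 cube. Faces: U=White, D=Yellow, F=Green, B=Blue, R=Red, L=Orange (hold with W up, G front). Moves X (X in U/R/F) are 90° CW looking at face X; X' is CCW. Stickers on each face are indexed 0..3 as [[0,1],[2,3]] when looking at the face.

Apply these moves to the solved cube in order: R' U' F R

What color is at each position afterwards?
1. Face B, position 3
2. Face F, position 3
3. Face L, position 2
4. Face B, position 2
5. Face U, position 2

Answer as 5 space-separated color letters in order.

After move 1 (R'): R=RRRR U=WBWB F=GWGW D=YGYG B=YBYB
After move 2 (U'): U=BBWW F=OOGW R=GWRR B=RRYB L=YBOO
After move 3 (F): F=GOWO U=BBOB R=WWWR D=RGYG L=YYOG
After move 4 (R): R=WWRW U=BOOO F=GGWG D=RYYR B=BRBB
Query 1: B[3] = B
Query 2: F[3] = G
Query 3: L[2] = O
Query 4: B[2] = B
Query 5: U[2] = O

Answer: B G O B O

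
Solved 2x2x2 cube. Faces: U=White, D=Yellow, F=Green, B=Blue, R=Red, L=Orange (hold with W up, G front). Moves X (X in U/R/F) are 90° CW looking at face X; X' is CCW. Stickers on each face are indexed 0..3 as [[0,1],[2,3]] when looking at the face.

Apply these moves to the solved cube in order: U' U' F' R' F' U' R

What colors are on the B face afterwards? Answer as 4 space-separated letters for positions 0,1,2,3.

Answer: O R Y B

Derivation:
After move 1 (U'): U=WWWW F=OOGG R=GGRR B=RRBB L=BBOO
After move 2 (U'): U=WWWW F=BBGG R=OORR B=GGBB L=RROO
After move 3 (F'): F=BGBG U=WWOR R=YOYR D=ROYY L=RWOW
After move 4 (R'): R=ORYY U=WBOG F=BWBR D=RGYG B=YGOB
After move 5 (F'): F=WRBB U=WBOY R=GRRY D=WWYG L=RGOO
After move 6 (U'): U=BYWO F=RGBB R=WRRY B=GROB L=YGOO
After move 7 (R): R=RWYR U=BGWB F=RWBG D=WOYG B=ORYB
Query: B face = ORYB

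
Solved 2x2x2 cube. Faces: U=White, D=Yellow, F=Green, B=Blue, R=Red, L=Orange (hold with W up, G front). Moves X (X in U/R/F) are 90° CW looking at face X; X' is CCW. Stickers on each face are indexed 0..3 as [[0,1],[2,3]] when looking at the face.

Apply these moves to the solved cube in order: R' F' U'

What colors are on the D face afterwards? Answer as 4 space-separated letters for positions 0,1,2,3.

Answer: O O Y G

Derivation:
After move 1 (R'): R=RRRR U=WBWB F=GWGW D=YGYG B=YBYB
After move 2 (F'): F=WWGG U=WBRR R=GRYR D=OOYG L=OBOW
After move 3 (U'): U=BRWR F=OBGG R=WWYR B=GRYB L=YBOW
Query: D face = OOYG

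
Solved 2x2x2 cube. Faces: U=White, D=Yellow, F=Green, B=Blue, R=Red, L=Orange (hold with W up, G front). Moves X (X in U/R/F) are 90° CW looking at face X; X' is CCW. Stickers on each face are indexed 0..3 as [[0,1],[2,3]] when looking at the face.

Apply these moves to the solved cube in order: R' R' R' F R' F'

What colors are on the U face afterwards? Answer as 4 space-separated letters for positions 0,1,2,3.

Answer: W W R W

Derivation:
After move 1 (R'): R=RRRR U=WBWB F=GWGW D=YGYG B=YBYB
After move 2 (R'): R=RRRR U=WYWY F=GBGB D=YWYW B=GBGB
After move 3 (R'): R=RRRR U=WGWG F=GYGY D=YBYB B=WBWB
After move 4 (F): F=GGYY U=WGOO R=WRGR D=RRYB L=OYOB
After move 5 (R'): R=RRWG U=WWOW F=GGYO D=RGYY B=BBRB
After move 6 (F'): F=GOGY U=WWRW R=GRRG D=YBYY L=OWOO
Query: U face = WWRW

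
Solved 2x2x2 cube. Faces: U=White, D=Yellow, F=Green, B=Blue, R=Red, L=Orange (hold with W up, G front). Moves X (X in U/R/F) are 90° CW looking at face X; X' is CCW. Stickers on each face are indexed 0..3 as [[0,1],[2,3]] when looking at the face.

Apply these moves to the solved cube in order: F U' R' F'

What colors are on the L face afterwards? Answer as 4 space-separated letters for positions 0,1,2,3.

After move 1 (F): F=GGGG U=WWOO R=WRWR D=RRYY L=OYOY
After move 2 (U'): U=WOWO F=OYGG R=GGWR B=WRBB L=BBOY
After move 3 (R'): R=GRGW U=WBWW F=OOGO D=RYYG B=YRRB
After move 4 (F'): F=OOOG U=WBGG R=YRRW D=BYYG L=BWOW
Query: L face = BWOW

Answer: B W O W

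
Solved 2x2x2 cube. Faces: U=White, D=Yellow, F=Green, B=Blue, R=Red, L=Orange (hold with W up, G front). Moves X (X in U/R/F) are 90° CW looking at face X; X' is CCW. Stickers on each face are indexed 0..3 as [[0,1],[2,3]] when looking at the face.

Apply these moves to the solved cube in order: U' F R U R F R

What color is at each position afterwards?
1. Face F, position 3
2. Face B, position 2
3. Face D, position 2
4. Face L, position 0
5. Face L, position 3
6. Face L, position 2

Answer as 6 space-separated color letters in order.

Answer: B W Y G W O

Derivation:
After move 1 (U'): U=WWWW F=OOGG R=GGRR B=RRBB L=BBOO
After move 2 (F): F=GOGO U=WWOB R=WGWR D=RGYY L=BYOY
After move 3 (R): R=WWRG U=WOOO F=GGGY D=RBYR B=BRWB
After move 4 (U): U=OWOO F=WWGY R=BRRG B=BYWB L=GGOY
After move 5 (R): R=RBGR U=OWOY F=WBGR D=RWYB B=OYWB
After move 6 (F): F=GWRB U=OWYG R=OBYR D=GRYB L=GROW
After move 7 (R): R=YORB U=OWYB F=GRRB D=GWYO B=GYWB
Query 1: F[3] = B
Query 2: B[2] = W
Query 3: D[2] = Y
Query 4: L[0] = G
Query 5: L[3] = W
Query 6: L[2] = O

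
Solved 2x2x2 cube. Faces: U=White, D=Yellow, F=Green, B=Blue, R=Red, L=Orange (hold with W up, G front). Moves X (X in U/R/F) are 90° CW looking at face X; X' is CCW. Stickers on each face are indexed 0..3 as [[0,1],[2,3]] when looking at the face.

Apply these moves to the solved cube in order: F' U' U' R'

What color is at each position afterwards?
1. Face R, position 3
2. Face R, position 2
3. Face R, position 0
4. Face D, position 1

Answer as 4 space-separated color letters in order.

After move 1 (F'): F=GGGG U=WWRR R=YRYR D=OOYY L=OWOW
After move 2 (U'): U=WRWR F=OWGG R=GGYR B=YRBB L=BBOW
After move 3 (U'): U=RRWW F=BBGG R=OWYR B=GGBB L=YROW
After move 4 (R'): R=WROY U=RBWG F=BRGW D=OBYG B=YGOB
Query 1: R[3] = Y
Query 2: R[2] = O
Query 3: R[0] = W
Query 4: D[1] = B

Answer: Y O W B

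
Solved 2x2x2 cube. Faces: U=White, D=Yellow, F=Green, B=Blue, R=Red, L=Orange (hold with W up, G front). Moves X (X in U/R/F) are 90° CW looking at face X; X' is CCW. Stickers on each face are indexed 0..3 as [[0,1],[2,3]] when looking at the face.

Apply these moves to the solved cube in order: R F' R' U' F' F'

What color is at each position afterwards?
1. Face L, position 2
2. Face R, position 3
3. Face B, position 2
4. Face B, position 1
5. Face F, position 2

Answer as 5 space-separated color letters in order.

After move 1 (R): R=RRRR U=WGWG F=GYGY D=YBYB B=WBWB
After move 2 (F'): F=YYGG U=WGRR R=BRYR D=OOYB L=OGOW
After move 3 (R'): R=RRBY U=WWRW F=YGGR D=OYYG B=BBOB
After move 4 (U'): U=WWWR F=OGGR R=YGBY B=RROB L=BBOW
After move 5 (F'): F=GROG U=WWYB R=YGOY D=BWYG L=BROW
After move 6 (F'): F=RGGO U=WWYO R=WGBY D=RWYG L=BBOY
Query 1: L[2] = O
Query 2: R[3] = Y
Query 3: B[2] = O
Query 4: B[1] = R
Query 5: F[2] = G

Answer: O Y O R G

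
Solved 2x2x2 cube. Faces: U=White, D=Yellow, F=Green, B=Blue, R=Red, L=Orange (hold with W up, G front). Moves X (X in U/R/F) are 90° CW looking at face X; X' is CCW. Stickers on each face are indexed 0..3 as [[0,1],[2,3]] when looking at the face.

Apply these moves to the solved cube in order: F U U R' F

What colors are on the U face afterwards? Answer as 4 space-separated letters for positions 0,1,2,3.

Answer: O B Y R

Derivation:
After move 1 (F): F=GGGG U=WWOO R=WRWR D=RRYY L=OYOY
After move 2 (U): U=OWOW F=WRGG R=BBWR B=OYBB L=GGOY
After move 3 (U): U=OOWW F=BBGG R=OYWR B=GGBB L=WROY
After move 4 (R'): R=YROW U=OBWG F=BOGW D=RBYG B=YGRB
After move 5 (F): F=GBWO U=OBYR R=WRGW D=OYYG L=WROB
Query: U face = OBYR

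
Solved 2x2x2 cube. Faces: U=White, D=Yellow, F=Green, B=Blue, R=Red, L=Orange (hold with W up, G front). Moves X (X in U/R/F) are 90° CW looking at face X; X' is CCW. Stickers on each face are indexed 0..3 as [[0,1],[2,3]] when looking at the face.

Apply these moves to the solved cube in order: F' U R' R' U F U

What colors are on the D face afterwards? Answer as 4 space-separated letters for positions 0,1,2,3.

After move 1 (F'): F=GGGG U=WWRR R=YRYR D=OOYY L=OWOW
After move 2 (U): U=RWRW F=YRGG R=BBYR B=OWBB L=GGOW
After move 3 (R'): R=BRBY U=RBRO F=YWGW D=ORYG B=YWOB
After move 4 (R'): R=RYBB U=RORY F=YBGO D=OWYW B=GWRB
After move 5 (U): U=RRYO F=RYGO R=GWBB B=GGRB L=YBOW
After move 6 (F): F=GROY U=RRWB R=YWOB D=BGYW L=YOOW
After move 7 (U): U=WRBR F=YWOY R=GGOB B=YORB L=GROW
Query: D face = BGYW

Answer: B G Y W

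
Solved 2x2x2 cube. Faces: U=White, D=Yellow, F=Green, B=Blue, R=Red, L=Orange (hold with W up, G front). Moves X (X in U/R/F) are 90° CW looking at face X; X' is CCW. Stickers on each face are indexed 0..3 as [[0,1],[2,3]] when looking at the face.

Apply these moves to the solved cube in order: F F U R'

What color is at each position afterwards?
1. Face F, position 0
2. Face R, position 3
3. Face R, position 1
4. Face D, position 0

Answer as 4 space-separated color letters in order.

After move 1 (F): F=GGGG U=WWOO R=WRWR D=RRYY L=OYOY
After move 2 (F): F=GGGG U=WWYY R=OROR D=WWYY L=OROR
After move 3 (U): U=YWYW F=ORGG R=BBOR B=ORBB L=GGOR
After move 4 (R'): R=BRBO U=YBYO F=OWGW D=WRYG B=YRWB
Query 1: F[0] = O
Query 2: R[3] = O
Query 3: R[1] = R
Query 4: D[0] = W

Answer: O O R W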